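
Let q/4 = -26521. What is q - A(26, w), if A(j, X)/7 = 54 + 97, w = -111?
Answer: -107141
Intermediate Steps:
q = -106084 (q = 4*(-26521) = -106084)
A(j, X) = 1057 (A(j, X) = 7*(54 + 97) = 7*151 = 1057)
q - A(26, w) = -106084 - 1*1057 = -106084 - 1057 = -107141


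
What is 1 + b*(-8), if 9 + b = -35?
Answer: 353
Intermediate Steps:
b = -44 (b = -9 - 35 = -44)
1 + b*(-8) = 1 - 44*(-8) = 1 + 352 = 353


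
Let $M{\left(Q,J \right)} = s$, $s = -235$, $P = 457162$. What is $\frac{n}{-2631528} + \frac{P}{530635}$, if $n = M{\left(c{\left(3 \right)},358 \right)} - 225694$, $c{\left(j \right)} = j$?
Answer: $\frac{1322920438451}{1396380860280} \approx 0.94739$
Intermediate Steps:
$M{\left(Q,J \right)} = -235$
$n = -225929$ ($n = -235 - 225694 = -225929$)
$\frac{n}{-2631528} + \frac{P}{530635} = - \frac{225929}{-2631528} + \frac{457162}{530635} = \left(-225929\right) \left(- \frac{1}{2631528}\right) + 457162 \cdot \frac{1}{530635} = \frac{225929}{2631528} + \frac{457162}{530635} = \frac{1322920438451}{1396380860280}$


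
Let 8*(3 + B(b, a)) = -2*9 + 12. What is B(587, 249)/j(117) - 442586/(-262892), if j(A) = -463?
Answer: 205903163/121718996 ≈ 1.6916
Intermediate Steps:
B(b, a) = -15/4 (B(b, a) = -3 + (-2*9 + 12)/8 = -3 + (-18 + 12)/8 = -3 + (1/8)*(-6) = -3 - 3/4 = -15/4)
B(587, 249)/j(117) - 442586/(-262892) = -15/4/(-463) - 442586/(-262892) = -15/4*(-1/463) - 442586*(-1/262892) = 15/1852 + 221293/131446 = 205903163/121718996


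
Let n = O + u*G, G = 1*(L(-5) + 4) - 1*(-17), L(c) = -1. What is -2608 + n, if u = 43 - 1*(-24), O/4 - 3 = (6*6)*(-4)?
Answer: -1832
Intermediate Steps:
O = -564 (O = 12 + 4*((6*6)*(-4)) = 12 + 4*(36*(-4)) = 12 + 4*(-144) = 12 - 576 = -564)
G = 20 (G = 1*(-1 + 4) - 1*(-17) = 1*3 + 17 = 3 + 17 = 20)
u = 67 (u = 43 + 24 = 67)
n = 776 (n = -564 + 67*20 = -564 + 1340 = 776)
-2608 + n = -2608 + 776 = -1832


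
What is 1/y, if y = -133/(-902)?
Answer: 902/133 ≈ 6.7820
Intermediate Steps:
y = 133/902 (y = -133*(-1/902) = 133/902 ≈ 0.14745)
1/y = 1/(133/902) = 902/133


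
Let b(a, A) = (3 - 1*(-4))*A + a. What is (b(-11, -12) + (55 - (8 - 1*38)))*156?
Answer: -1560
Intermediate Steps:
b(a, A) = a + 7*A (b(a, A) = (3 + 4)*A + a = 7*A + a = a + 7*A)
(b(-11, -12) + (55 - (8 - 1*38)))*156 = ((-11 + 7*(-12)) + (55 - (8 - 1*38)))*156 = ((-11 - 84) + (55 - (8 - 38)))*156 = (-95 + (55 - 1*(-30)))*156 = (-95 + (55 + 30))*156 = (-95 + 85)*156 = -10*156 = -1560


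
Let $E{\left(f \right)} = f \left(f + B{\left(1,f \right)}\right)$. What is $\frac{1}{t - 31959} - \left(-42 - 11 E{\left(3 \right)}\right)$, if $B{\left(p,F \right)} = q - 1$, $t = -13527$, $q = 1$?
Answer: $\frac{6413525}{45486} \approx 141.0$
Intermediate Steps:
$B{\left(p,F \right)} = 0$ ($B{\left(p,F \right)} = 1 - 1 = 0$)
$E{\left(f \right)} = f^{2}$ ($E{\left(f \right)} = f \left(f + 0\right) = f f = f^{2}$)
$\frac{1}{t - 31959} - \left(-42 - 11 E{\left(3 \right)}\right) = \frac{1}{-13527 - 31959} - \left(-42 - 11 \cdot 3^{2}\right) = \frac{1}{-45486} - \left(-42 - 99\right) = - \frac{1}{45486} - \left(-42 - 99\right) = - \frac{1}{45486} - -141 = - \frac{1}{45486} + 141 = \frac{6413525}{45486}$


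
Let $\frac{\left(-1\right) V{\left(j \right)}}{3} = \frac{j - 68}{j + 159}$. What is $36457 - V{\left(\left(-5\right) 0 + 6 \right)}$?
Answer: $\frac{2005073}{55} \approx 36456.0$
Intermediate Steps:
$V{\left(j \right)} = - \frac{3 \left(-68 + j\right)}{159 + j}$ ($V{\left(j \right)} = - 3 \frac{j - 68}{j + 159} = - 3 \frac{-68 + j}{159 + j} = - \frac{3 \left(-68 + j\right)}{159 + j}$)
$36457 - V{\left(\left(-5\right) 0 + 6 \right)} = 36457 - \frac{3 \left(68 - \left(\left(-5\right) 0 + 6\right)\right)}{159 + \left(\left(-5\right) 0 + 6\right)} = 36457 - \frac{3 \left(68 - \left(0 + 6\right)\right)}{159 + \left(0 + 6\right)} = 36457 - \frac{3 \left(68 - 6\right)}{159 + 6} = 36457 - \frac{3 \left(68 - 6\right)}{165} = 36457 - 3 \cdot \frac{1}{165} \cdot 62 = 36457 - \frac{62}{55} = \frac{2005073}{55}$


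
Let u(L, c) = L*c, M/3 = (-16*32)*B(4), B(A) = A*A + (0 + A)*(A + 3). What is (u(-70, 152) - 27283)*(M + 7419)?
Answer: 2281637295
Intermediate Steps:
B(A) = A**2 + A*(3 + A)
M = -67584 (M = 3*((-16*32)*(4*(3 + 2*4))) = 3*(-2048*(3 + 8)) = 3*(-2048*11) = 3*(-512*44) = 3*(-22528) = -67584)
(u(-70, 152) - 27283)*(M + 7419) = (-70*152 - 27283)*(-67584 + 7419) = (-10640 - 27283)*(-60165) = -37923*(-60165) = 2281637295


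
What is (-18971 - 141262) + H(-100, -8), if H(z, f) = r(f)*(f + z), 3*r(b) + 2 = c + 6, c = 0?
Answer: -160377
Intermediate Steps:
r(b) = 4/3 (r(b) = -⅔ + (0 + 6)/3 = -⅔ + (⅓)*6 = -⅔ + 2 = 4/3)
H(z, f) = 4*f/3 + 4*z/3 (H(z, f) = 4*(f + z)/3 = 4*f/3 + 4*z/3)
(-18971 - 141262) + H(-100, -8) = (-18971 - 141262) + ((4/3)*(-8) + (4/3)*(-100)) = -160233 + (-32/3 - 400/3) = -160233 - 144 = -160377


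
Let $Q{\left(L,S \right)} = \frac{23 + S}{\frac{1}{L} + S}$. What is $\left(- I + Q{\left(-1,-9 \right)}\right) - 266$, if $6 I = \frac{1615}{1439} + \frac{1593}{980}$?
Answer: $- \frac{453286399}{1692264} \approx -267.86$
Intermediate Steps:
$I = \frac{3875027}{8461320}$ ($I = \frac{\frac{1615}{1439} + \frac{1593}{980}}{6} = \frac{1}{6} \cdot \frac{3875027}{1410220} = \frac{3875027}{8461320} \approx 0.45797$)
$Q{\left(L,S \right)} = \frac{23 + S}{S + \frac{1}{L}}$
$\left(- I + Q{\left(-1,-9 \right)}\right) - 266 = \left(\left(-1\right) \frac{3875027}{8461320} - \frac{23 - 9}{1 - -9}\right) - 266 = \left(- \frac{3875027}{8461320} - \frac{1}{1 + 9} \cdot 14\right) - 266 = \left(- \frac{3875027}{8461320} - \frac{1}{10} \cdot 14\right) - 266 = \left(- \frac{3875027}{8461320} - \frac{7}{5}\right) - 266 = - \frac{3144175}{1692264} - 266 = - \frac{453286399}{1692264}$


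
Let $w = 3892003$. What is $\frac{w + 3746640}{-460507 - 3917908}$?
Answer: $- \frac{7638643}{4378415} \approx -1.7446$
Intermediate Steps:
$\frac{w + 3746640}{-460507 - 3917908} = \frac{3892003 + 3746640}{-460507 - 3917908} = \frac{7638643}{-4378415} = 7638643 \left(- \frac{1}{4378415}\right) = - \frac{7638643}{4378415}$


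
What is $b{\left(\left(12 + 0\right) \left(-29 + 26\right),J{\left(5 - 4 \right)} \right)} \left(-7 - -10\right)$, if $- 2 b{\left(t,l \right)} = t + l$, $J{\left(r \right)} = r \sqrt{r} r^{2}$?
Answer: $\frac{105}{2} \approx 52.5$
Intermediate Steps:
$J{\left(r \right)} = r^{\frac{7}{2}}$ ($J{\left(r \right)} = r^{\frac{3}{2}} r^{2} = r^{\frac{7}{2}}$)
$b{\left(t,l \right)} = - \frac{l}{2} - \frac{t}{2}$ ($b{\left(t,l \right)} = - \frac{t + l}{2} = - \frac{l + t}{2} = - \frac{l}{2} - \frac{t}{2}$)
$b{\left(\left(12 + 0\right) \left(-29 + 26\right),J{\left(5 - 4 \right)} \right)} \left(-7 - -10\right) = \left(- \frac{\left(5 - 4\right)^{\frac{7}{2}}}{2} - \frac{\left(12 + 0\right) \left(-29 + 26\right)}{2}\right) \left(-7 - -10\right) = \left(- \frac{\left(5 - 4\right)^{\frac{7}{2}}}{2} - \frac{12 \left(-3\right)}{2}\right) \left(-7 + 10\right) = \left(- \frac{1^{\frac{7}{2}}}{2} - -18\right) 3 = \left(\left(- \frac{1}{2}\right) 1 + 18\right) 3 = \left(- \frac{1}{2} + 18\right) 3 = \frac{35}{2} \cdot 3 = \frac{105}{2}$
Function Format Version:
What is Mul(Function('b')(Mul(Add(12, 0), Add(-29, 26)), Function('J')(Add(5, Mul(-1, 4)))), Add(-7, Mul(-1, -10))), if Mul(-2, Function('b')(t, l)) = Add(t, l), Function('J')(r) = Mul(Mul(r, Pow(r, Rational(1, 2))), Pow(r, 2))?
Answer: Rational(105, 2) ≈ 52.500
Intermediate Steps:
Function('J')(r) = Pow(r, Rational(7, 2)) (Function('J')(r) = Mul(Pow(r, Rational(3, 2)), Pow(r, 2)) = Pow(r, Rational(7, 2)))
Function('b')(t, l) = Add(Mul(Rational(-1, 2), l), Mul(Rational(-1, 2), t)) (Function('b')(t, l) = Mul(Rational(-1, 2), Add(t, l)) = Mul(Rational(-1, 2), Add(l, t)) = Add(Mul(Rational(-1, 2), l), Mul(Rational(-1, 2), t)))
Mul(Function('b')(Mul(Add(12, 0), Add(-29, 26)), Function('J')(Add(5, Mul(-1, 4)))), Add(-7, Mul(-1, -10))) = Mul(Add(Mul(Rational(-1, 2), Pow(Add(5, Mul(-1, 4)), Rational(7, 2))), Mul(Rational(-1, 2), Mul(Add(12, 0), Add(-29, 26)))), Add(-7, Mul(-1, -10))) = Mul(Add(Mul(Rational(-1, 2), Pow(Add(5, -4), Rational(7, 2))), Mul(Rational(-1, 2), Mul(12, -3))), Add(-7, 10)) = Mul(Add(Mul(Rational(-1, 2), Pow(1, Rational(7, 2))), Mul(Rational(-1, 2), -36)), 3) = Mul(Add(Mul(Rational(-1, 2), 1), 18), 3) = Mul(Add(Rational(-1, 2), 18), 3) = Mul(Rational(35, 2), 3) = Rational(105, 2)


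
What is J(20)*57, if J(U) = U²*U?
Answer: 456000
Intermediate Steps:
J(U) = U³
J(20)*57 = 20³*57 = 8000*57 = 456000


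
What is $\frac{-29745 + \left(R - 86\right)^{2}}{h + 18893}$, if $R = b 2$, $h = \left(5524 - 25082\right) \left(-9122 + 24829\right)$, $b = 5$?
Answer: $\frac{23969}{307178613} \approx 7.8029 \cdot 10^{-5}$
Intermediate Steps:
$h = -307197506$ ($h = \left(-19558\right) 15707 = -307197506$)
$R = 10$ ($R = 5 \cdot 2 = 10$)
$\frac{-29745 + \left(R - 86\right)^{2}}{h + 18893} = \frac{-29745 + \left(10 - 86\right)^{2}}{-307197506 + 18893} = \frac{-29745 + \left(-76\right)^{2}}{-307178613} = \left(-29745 + 5776\right) \left(- \frac{1}{307178613}\right) = \left(-23969\right) \left(- \frac{1}{307178613}\right) = \frac{23969}{307178613}$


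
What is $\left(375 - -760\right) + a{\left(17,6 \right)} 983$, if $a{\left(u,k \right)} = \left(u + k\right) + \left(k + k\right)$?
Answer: $35540$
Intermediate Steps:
$a{\left(u,k \right)} = u + 3 k$ ($a{\left(u,k \right)} = \left(k + u\right) + 2 k = u + 3 k$)
$\left(375 - -760\right) + a{\left(17,6 \right)} 983 = \left(375 - -760\right) + \left(17 + 3 \cdot 6\right) 983 = \left(375 + 760\right) + \left(17 + 18\right) 983 = 1135 + 35 \cdot 983 = 1135 + 34405 = 35540$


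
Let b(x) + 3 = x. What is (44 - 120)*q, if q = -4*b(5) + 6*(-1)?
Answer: 1064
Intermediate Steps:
b(x) = -3 + x
q = -14 (q = -4*(-3 + 5) + 6*(-1) = -4*2 - 6 = -8 - 6 = -14)
(44 - 120)*q = (44 - 120)*(-14) = -76*(-14) = 1064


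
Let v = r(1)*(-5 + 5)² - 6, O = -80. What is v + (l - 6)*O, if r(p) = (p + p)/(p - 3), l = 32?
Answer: -2086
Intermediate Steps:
r(p) = 2*p/(-3 + p) (r(p) = (2*p)/(-3 + p) = 2*p/(-3 + p))
v = -6 (v = (2*1/(-3 + 1))*(-5 + 5)² - 6 = (2*1/(-2))*0² - 6 = (2*1*(-½))*0 - 6 = -1*0 - 6 = 0 - 6 = -6)
v + (l - 6)*O = -6 + (32 - 6)*(-80) = -6 + 26*(-80) = -6 - 2080 = -2086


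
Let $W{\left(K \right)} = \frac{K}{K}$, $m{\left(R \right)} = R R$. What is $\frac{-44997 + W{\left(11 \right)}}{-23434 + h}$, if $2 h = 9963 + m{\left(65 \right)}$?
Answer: $\frac{11249}{4085} \approx 2.7537$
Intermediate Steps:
$m{\left(R \right)} = R^{2}$
$W{\left(K \right)} = 1$
$h = 7094$ ($h = \frac{9963 + 65^{2}}{2} = \frac{9963 + 4225}{2} = \frac{1}{2} \cdot 14188 = 7094$)
$\frac{-44997 + W{\left(11 \right)}}{-23434 + h} = \frac{-44997 + 1}{-23434 + 7094} = - \frac{44996}{-16340} = \left(-44996\right) \left(- \frac{1}{16340}\right) = \frac{11249}{4085}$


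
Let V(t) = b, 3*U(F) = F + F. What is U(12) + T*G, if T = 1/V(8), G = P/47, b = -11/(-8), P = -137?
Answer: 3040/517 ≈ 5.8801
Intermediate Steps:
b = 11/8 (b = -11*(-⅛) = 11/8 ≈ 1.3750)
U(F) = 2*F/3 (U(F) = (F + F)/3 = (2*F)/3 = 2*F/3)
V(t) = 11/8
G = -137/47 ≈ -2.9149
T = 8/11 (T = 1/(11/8) = 8/11 ≈ 0.72727)
U(12) + T*G = (⅔)*12 + (8/11)*(-137/47) = 8 - 1096/517 = 3040/517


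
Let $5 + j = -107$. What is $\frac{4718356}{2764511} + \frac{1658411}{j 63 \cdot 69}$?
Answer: $- \frac{2287497776437}{1345940883504} \approx -1.6996$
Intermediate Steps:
$j = -112$ ($j = -5 - 107 = -112$)
$\frac{4718356}{2764511} + \frac{1658411}{j 63 \cdot 69} = \frac{4718356}{2764511} + \frac{1658411}{\left(-112\right) 63 \cdot 69} = 4718356 \cdot \frac{1}{2764511} + \frac{1658411}{\left(-7056\right) 69} = \frac{4718356}{2764511} + \frac{1658411}{-486864} = \frac{4718356}{2764511} + 1658411 \left(- \frac{1}{486864}\right) = \frac{4718356}{2764511} - \frac{1658411}{486864} = - \frac{2287497776437}{1345940883504}$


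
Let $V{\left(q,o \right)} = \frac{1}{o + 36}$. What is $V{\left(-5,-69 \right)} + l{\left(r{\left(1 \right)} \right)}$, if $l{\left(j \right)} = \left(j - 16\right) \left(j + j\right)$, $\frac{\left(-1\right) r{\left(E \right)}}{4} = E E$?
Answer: $\frac{5279}{33} \approx 159.97$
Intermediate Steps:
$r{\left(E \right)} = - 4 E^{2}$ ($r{\left(E \right)} = - 4 E E = - 4 E^{2}$)
$l{\left(j \right)} = 2 j \left(-16 + j\right)$ ($l{\left(j \right)} = \left(-16 + j\right) 2 j = 2 j \left(-16 + j\right)$)
$V{\left(q,o \right)} = \frac{1}{36 + o}$
$V{\left(-5,-69 \right)} + l{\left(r{\left(1 \right)} \right)} = \frac{1}{36 - 69} + 2 \left(- 4 \cdot 1^{2}\right) \left(-16 - 4 \cdot 1^{2}\right) = \frac{1}{-33} + 2 \left(\left(-4\right) 1\right) \left(-16 - 4\right) = - \frac{1}{33} + 2 \left(-4\right) \left(-16 - 4\right) = - \frac{1}{33} + 2 \left(-4\right) \left(-20\right) = - \frac{1}{33} + 160 = \frac{5279}{33}$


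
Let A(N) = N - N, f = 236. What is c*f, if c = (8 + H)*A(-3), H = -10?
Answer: 0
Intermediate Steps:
A(N) = 0
c = 0 (c = (8 - 10)*0 = -2*0 = 0)
c*f = 0*236 = 0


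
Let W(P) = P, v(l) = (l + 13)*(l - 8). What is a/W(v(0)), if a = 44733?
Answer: -3441/8 ≈ -430.13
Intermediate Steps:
v(l) = (-8 + l)*(13 + l) (v(l) = (13 + l)*(-8 + l) = (-8 + l)*(13 + l))
a/W(v(0)) = 44733/(-104 + 0**2 + 5*0) = 44733/(-104 + 0 + 0) = 44733/(-104) = 44733*(-1/104) = -3441/8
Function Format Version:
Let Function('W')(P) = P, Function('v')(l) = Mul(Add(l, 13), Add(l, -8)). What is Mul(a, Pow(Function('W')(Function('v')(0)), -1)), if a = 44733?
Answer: Rational(-3441, 8) ≈ -430.13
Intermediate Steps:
Function('v')(l) = Mul(Add(-8, l), Add(13, l)) (Function('v')(l) = Mul(Add(13, l), Add(-8, l)) = Mul(Add(-8, l), Add(13, l)))
Mul(a, Pow(Function('W')(Function('v')(0)), -1)) = Mul(44733, Pow(Add(-104, Pow(0, 2), Mul(5, 0)), -1)) = Mul(44733, Pow(Add(-104, 0, 0), -1)) = Mul(44733, Pow(-104, -1)) = Mul(44733, Rational(-1, 104)) = Rational(-3441, 8)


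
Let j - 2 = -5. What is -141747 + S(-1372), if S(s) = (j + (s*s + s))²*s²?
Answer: 6660241389733803357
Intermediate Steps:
j = -3 (j = 2 - 5 = -3)
S(s) = s²*(-3 + s + s²)² (S(s) = (-3 + (s*s + s))²*s² = (-3 + (s² + s))²*s² = (-3 + (s + s²))²*s² = (-3 + s + s²)²*s² = s²*(-3 + s + s²)²)
-141747 + S(-1372) = -141747 + (-1372)²*(-3 - 1372 + (-1372)²)² = -141747 + 1882384*(-3 - 1372 + 1882384)² = -141747 + 1882384*1881009² = -141747 + 1882384*3538194858081 = -141747 + 6660241389733945104 = 6660241389733803357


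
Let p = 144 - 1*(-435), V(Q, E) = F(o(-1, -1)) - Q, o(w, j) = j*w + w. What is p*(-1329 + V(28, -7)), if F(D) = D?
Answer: -785703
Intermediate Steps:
o(w, j) = w + j*w
V(Q, E) = -Q (V(Q, E) = -(1 - 1) - Q = -1*0 - Q = 0 - Q = -Q)
p = 579 (p = 144 + 435 = 579)
p*(-1329 + V(28, -7)) = 579*(-1329 - 1*28) = 579*(-1329 - 28) = 579*(-1357) = -785703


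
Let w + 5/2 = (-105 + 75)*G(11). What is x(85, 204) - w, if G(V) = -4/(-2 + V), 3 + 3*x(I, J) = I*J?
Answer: 34609/6 ≈ 5768.2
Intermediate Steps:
x(I, J) = -1 + I*J/3 (x(I, J) = -1 + (I*J)/3 = -1 + I*J/3)
w = 65/6 (w = -5/2 + (-105 + 75)*(-4/(-2 + 11)) = -5/2 - (-120)/9 = -5/2 - 30*(-4/9) = -5/2 + 40/3 = 65/6 ≈ 10.833)
x(85, 204) - w = (-1 + (1/3)*85*204) - 1*65/6 = (-1 + 5780) - 65/6 = 5779 - 65/6 = 34609/6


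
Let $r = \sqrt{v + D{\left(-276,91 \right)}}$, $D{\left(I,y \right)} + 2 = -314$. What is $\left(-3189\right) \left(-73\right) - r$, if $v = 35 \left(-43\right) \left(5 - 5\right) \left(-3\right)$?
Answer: $232797 - 2 i \sqrt{79} \approx 2.328 \cdot 10^{5} - 17.776 i$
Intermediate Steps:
$D{\left(I,y \right)} = -316$ ($D{\left(I,y \right)} = -2 - 314 = -316$)
$v = 0$ ($v = - 1505 \cdot 0 \left(-3\right) = \left(-1505\right) 0 = 0$)
$r = 2 i \sqrt{79}$ ($r = \sqrt{0 - 316} = \sqrt{-316} = 2 i \sqrt{79} \approx 17.776 i$)
$\left(-3189\right) \left(-73\right) - r = \left(-3189\right) \left(-73\right) - 2 i \sqrt{79} = 232797 - 2 i \sqrt{79}$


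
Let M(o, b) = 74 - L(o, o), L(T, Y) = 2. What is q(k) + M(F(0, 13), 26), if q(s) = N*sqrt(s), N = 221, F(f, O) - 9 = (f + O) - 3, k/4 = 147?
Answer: 72 + 3094*sqrt(3) ≈ 5431.0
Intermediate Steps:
k = 588 (k = 4*147 = 588)
F(f, O) = 6 + O + f (F(f, O) = 9 + ((f + O) - 3) = 9 + ((O + f) - 3) = 9 + (-3 + O + f) = 6 + O + f)
q(s) = 221*sqrt(s)
M(o, b) = 72 (M(o, b) = 74 - 1*2 = 74 - 2 = 72)
q(k) + M(F(0, 13), 26) = 221*sqrt(588) + 72 = 221*(14*sqrt(3)) + 72 = 3094*sqrt(3) + 72 = 72 + 3094*sqrt(3)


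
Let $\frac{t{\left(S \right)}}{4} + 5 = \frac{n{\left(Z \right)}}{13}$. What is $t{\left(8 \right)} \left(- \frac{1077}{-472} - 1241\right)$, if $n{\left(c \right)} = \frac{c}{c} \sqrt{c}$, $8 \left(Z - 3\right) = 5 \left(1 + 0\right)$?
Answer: $\frac{2923375}{118} - \frac{44975 \sqrt{58}}{472} \approx 24049.0$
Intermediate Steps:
$Z = \frac{29}{8}$ ($Z = 3 + \frac{5 \left(1 + 0\right)}{8} = 3 + \frac{5 \cdot 1}{8} = 3 + \frac{1}{8} \cdot 5 = 3 + \frac{5}{8} = \frac{29}{8} \approx 3.625$)
$n{\left(c \right)} = \sqrt{c}$ ($n{\left(c \right)} = 1 \sqrt{c} = \sqrt{c}$)
$t{\left(S \right)} = -20 + \frac{\sqrt{58}}{13}$ ($t{\left(S \right)} = -20 + 4 \frac{\sqrt{\frac{29}{8}}}{13} = -20 + 4 \frac{\sqrt{58}}{4} \cdot \frac{1}{13} = -20 + 4 \frac{\sqrt{58}}{52} = -20 + \frac{\sqrt{58}}{13}$)
$t{\left(8 \right)} \left(- \frac{1077}{-472} - 1241\right) = \left(-20 + \frac{\sqrt{58}}{13}\right) \left(- \frac{1077}{-472} - 1241\right) = \left(-20 + \frac{\sqrt{58}}{13}\right) \left(\left(-1077\right) \left(- \frac{1}{472}\right) - 1241\right) = \left(-20 + \frac{\sqrt{58}}{13}\right) \left(\frac{1077}{472} - 1241\right) = \left(-20 + \frac{\sqrt{58}}{13}\right) \left(- \frac{584675}{472}\right) = \frac{2923375}{118} - \frac{44975 \sqrt{58}}{472}$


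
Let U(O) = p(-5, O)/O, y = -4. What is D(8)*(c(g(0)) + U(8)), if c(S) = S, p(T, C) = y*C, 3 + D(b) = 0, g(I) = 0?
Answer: 12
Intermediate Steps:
D(b) = -3 (D(b) = -3 + 0 = -3)
p(T, C) = -4*C
U(O) = -4 (U(O) = (-4*O)/O = -4)
D(8)*(c(g(0)) + U(8)) = -3*(0 - 4) = -3*(-4) = 12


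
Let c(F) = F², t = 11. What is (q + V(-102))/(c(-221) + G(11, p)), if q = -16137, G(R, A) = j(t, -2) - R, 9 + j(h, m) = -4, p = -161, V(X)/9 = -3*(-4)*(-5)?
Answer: -16677/48817 ≈ -0.34162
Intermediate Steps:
V(X) = -540 (V(X) = 9*(-3*(-4)*(-5)) = 9*(12*(-5)) = 9*(-60) = -540)
j(h, m) = -13 (j(h, m) = -9 - 4 = -13)
G(R, A) = -13 - R
(q + V(-102))/(c(-221) + G(11, p)) = (-16137 - 540)/((-221)² + (-13 - 1*11)) = -16677/(48841 + (-13 - 11)) = -16677/(48841 - 24) = -16677/48817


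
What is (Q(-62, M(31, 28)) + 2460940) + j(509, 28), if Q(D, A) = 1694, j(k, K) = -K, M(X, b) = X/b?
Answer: 2462606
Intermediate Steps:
(Q(-62, M(31, 28)) + 2460940) + j(509, 28) = (1694 + 2460940) - 1*28 = 2462634 - 28 = 2462606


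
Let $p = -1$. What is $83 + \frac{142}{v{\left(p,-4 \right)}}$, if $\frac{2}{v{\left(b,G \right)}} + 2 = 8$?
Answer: $509$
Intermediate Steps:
$v{\left(b,G \right)} = \frac{1}{3}$ ($v{\left(b,G \right)} = \frac{2}{-2 + 8} = \frac{2}{6} = 2 \cdot \frac{1}{6} = \frac{1}{3}$)
$83 + \frac{142}{v{\left(p,-4 \right)}} = 83 + 142 \frac{1}{\frac{1}{3}} = 83 + 142 \cdot 3 = 83 + 426 = 509$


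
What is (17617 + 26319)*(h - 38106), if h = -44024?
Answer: -3608463680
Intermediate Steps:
(17617 + 26319)*(h - 38106) = (17617 + 26319)*(-44024 - 38106) = 43936*(-82130) = -3608463680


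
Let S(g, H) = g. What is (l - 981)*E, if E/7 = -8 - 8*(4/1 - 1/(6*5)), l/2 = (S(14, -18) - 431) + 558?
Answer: 972076/5 ≈ 1.9442e+5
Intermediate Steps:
l = 282 (l = 2*((14 - 431) + 558) = 2*(-417 + 558) = 2*141 = 282)
E = -4172/15 (E = 7*(-8 - 8*(4/1 - 1/(6*5))) = 7*(-8 - 8*(4*1 - 1/30)) = 7*(-8 - 8*(4 - 1*1/30)) = 7*(-8 - 8*(4 - 1/30)) = 7*(-8 - 8*119/30) = 7*(-8 - 476/15) = 7*(-596/15) = -4172/15 ≈ -278.13)
(l - 981)*E = (282 - 981)*(-4172/15) = -699*(-4172/15) = 972076/5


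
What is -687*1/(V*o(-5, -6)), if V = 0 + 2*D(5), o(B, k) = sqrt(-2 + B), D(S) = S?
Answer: 687*I*sqrt(7)/70 ≈ 25.966*I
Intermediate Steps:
V = 10 (V = 0 + 2*5 = 0 + 10 = 10)
-687*1/(V*o(-5, -6)) = -687*1/(10*sqrt(-2 - 5)) = -687*(-I*sqrt(7)/70) = -(-687)*I*sqrt(7)/70 = 687*I*sqrt(7)/70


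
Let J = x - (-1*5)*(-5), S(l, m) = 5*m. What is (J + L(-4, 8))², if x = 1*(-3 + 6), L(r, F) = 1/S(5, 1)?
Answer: 11881/25 ≈ 475.24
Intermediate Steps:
L(r, F) = ⅕ (L(r, F) = 1/(5*1) = 1/5 = ⅕)
x = 3 (x = 1*3 = 3)
J = -22 (J = 3 - (-1*5)*(-5) = 3 - (-5)*(-5) = 3 - 1*25 = 3 - 25 = -22)
(J + L(-4, 8))² = (-22 + ⅕)² = (-109/5)² = 11881/25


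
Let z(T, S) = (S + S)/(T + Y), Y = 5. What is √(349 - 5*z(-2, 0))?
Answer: √349 ≈ 18.682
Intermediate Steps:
z(T, S) = 2*S/(5 + T) (z(T, S) = (S + S)/(T + 5) = (2*S)/(5 + T) = 2*S/(5 + T))
√(349 - 5*z(-2, 0)) = √(349 - 10*0/(5 - 2)) = √(349 - 10*0/3) = √(349 - 5*0) = √(349 + 0) = √349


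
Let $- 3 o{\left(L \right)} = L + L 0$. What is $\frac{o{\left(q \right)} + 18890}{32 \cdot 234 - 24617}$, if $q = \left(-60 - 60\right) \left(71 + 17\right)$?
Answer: $- \frac{22410}{17129} \approx -1.3083$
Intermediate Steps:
$q = -10560$ ($q = \left(-120\right) 88 = -10560$)
$o{\left(L \right)} = - \frac{L}{3}$ ($o{\left(L \right)} = - \frac{L + L 0}{3} = - \frac{L + 0}{3} = - \frac{L}{3}$)
$\frac{o{\left(q \right)} + 18890}{32 \cdot 234 - 24617} = \frac{\left(- \frac{1}{3}\right) \left(-10560\right) + 18890}{32 \cdot 234 - 24617} = \frac{3520 + 18890}{7488 - 24617} = \frac{22410}{-17129} = 22410 \left(- \frac{1}{17129}\right) = - \frac{22410}{17129}$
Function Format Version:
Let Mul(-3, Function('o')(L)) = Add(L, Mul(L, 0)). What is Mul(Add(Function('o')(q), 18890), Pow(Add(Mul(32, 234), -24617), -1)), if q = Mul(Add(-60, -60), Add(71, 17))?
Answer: Rational(-22410, 17129) ≈ -1.3083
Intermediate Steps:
q = -10560 (q = Mul(-120, 88) = -10560)
Function('o')(L) = Mul(Rational(-1, 3), L) (Function('o')(L) = Mul(Rational(-1, 3), Add(L, Mul(L, 0))) = Mul(Rational(-1, 3), Add(L, 0)) = Mul(Rational(-1, 3), L))
Mul(Add(Function('o')(q), 18890), Pow(Add(Mul(32, 234), -24617), -1)) = Mul(Add(Mul(Rational(-1, 3), -10560), 18890), Pow(Add(Mul(32, 234), -24617), -1)) = Mul(Add(3520, 18890), Pow(Add(7488, -24617), -1)) = Mul(22410, Pow(-17129, -1)) = Mul(22410, Rational(-1, 17129)) = Rational(-22410, 17129)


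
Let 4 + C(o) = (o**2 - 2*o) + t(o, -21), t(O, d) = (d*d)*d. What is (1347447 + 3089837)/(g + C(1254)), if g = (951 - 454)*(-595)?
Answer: 1109321/316257 ≈ 3.5077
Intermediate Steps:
t(O, d) = d**3 (t(O, d) = d**2*d = d**3)
g = -295715 (g = 497*(-595) = -295715)
C(o) = -9265 + o**2 - 2*o (C(o) = -4 + ((o**2 - 2*o) + (-21)**3) = -4 + ((o**2 - 2*o) - 9261) = -4 + (-9261 + o**2 - 2*o) = -9265 + o**2 - 2*o)
(1347447 + 3089837)/(g + C(1254)) = (1347447 + 3089837)/(-295715 + (-9265 + 1254**2 - 2*1254)) = 4437284/(-295715 + (-9265 + 1572516 - 2508)) = 4437284/(-295715 + 1560743) = 4437284/1265028 = 4437284*(1/1265028) = 1109321/316257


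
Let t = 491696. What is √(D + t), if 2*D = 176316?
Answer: √579854 ≈ 761.48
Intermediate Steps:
D = 88158 (D = (½)*176316 = 88158)
√(D + t) = √(88158 + 491696) = √579854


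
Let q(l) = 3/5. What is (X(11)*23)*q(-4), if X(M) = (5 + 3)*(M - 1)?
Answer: 1104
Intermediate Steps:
q(l) = ⅗ (q(l) = 3*(⅕) = ⅗)
X(M) = -8 + 8*M (X(M) = 8*(-1 + M) = -8 + 8*M)
(X(11)*23)*q(-4) = ((-8 + 8*11)*23)*(⅗) = ((-8 + 88)*23)*(⅗) = (80*23)*(⅗) = 1840*(⅗) = 1104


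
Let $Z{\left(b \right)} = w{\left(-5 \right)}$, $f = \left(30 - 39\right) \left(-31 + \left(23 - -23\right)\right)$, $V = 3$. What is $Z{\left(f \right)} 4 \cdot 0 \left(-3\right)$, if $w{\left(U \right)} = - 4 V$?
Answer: $0$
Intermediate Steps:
$f = -135$ ($f = - 9 \left(-31 + \left(23 + 23\right)\right) = - 9 \left(-31 + 46\right) = \left(-9\right) 15 = -135$)
$w{\left(U \right)} = -12$ ($w{\left(U \right)} = \left(-4\right) 3 = -12$)
$Z{\left(b \right)} = -12$
$Z{\left(f \right)} 4 \cdot 0 \left(-3\right) = - 12 \cdot 4 \cdot 0 \left(-3\right) = - 12 \cdot 0 \left(-3\right) = \left(-12\right) 0 = 0$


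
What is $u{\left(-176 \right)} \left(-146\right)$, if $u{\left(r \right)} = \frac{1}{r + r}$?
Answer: $\frac{73}{176} \approx 0.41477$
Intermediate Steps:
$u{\left(r \right)} = \frac{1}{2 r}$
$u{\left(-176 \right)} \left(-146\right) = \frac{1}{2 \left(-176\right)} \left(-146\right) = \frac{1}{2} \left(- \frac{1}{176}\right) \left(-146\right) = \left(- \frac{1}{352}\right) \left(-146\right) = \frac{73}{176}$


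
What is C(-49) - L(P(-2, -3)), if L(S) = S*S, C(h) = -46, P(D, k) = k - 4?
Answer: -95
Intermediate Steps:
P(D, k) = -4 + k
L(S) = S²
C(-49) - L(P(-2, -3)) = -46 - (-4 - 3)² = -46 - 1*(-7)² = -46 - 1*49 = -46 - 49 = -95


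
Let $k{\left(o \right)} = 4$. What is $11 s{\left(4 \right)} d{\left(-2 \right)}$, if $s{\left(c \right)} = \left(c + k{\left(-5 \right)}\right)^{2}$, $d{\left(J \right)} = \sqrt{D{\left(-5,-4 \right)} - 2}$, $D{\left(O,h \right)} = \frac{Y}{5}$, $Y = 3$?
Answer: $\frac{704 i \sqrt{35}}{5} \approx 832.98 i$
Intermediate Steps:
$D{\left(O,h \right)} = \frac{3}{5}$
$d{\left(J \right)} = \frac{i \sqrt{35}}{5}$ ($d{\left(J \right)} = \sqrt{\frac{3}{5} - 2} = \sqrt{- \frac{7}{5}} = \frac{i \sqrt{35}}{5}$)
$s{\left(c \right)} = \left(4 + c\right)^{2}$ ($s{\left(c \right)} = \left(c + 4\right)^{2} = \left(4 + c\right)^{2}$)
$11 s{\left(4 \right)} d{\left(-2 \right)} = 11 \left(4 + 4\right)^{2} \frac{i \sqrt{35}}{5} = 11 \cdot 8^{2} \frac{i \sqrt{35}}{5} = 11 \cdot 64 \frac{i \sqrt{35}}{5} = 704 \frac{i \sqrt{35}}{5} = \frac{704 i \sqrt{35}}{5}$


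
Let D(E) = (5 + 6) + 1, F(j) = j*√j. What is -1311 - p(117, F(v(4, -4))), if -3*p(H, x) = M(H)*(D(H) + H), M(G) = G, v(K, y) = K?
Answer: 3720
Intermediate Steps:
F(j) = j^(3/2)
D(E) = 12 (D(E) = 11 + 1 = 12)
p(H, x) = -H*(12 + H)/3
-1311 - p(117, F(v(4, -4))) = -1311 - (-1)*117*(12 + 117)/3 = -1311 - (-1)*117*129/3 = -1311 - 1*(-5031) = -1311 + 5031 = 3720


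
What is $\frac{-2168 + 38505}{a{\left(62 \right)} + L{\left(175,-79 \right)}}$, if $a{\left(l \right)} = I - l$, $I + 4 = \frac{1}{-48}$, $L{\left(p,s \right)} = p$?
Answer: $\frac{1744176}{5231} \approx 333.43$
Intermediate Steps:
$I = - \frac{193}{48}$ ($I = -4 + \frac{1}{-48} = -4 - \frac{1}{48} = - \frac{193}{48} \approx -4.0208$)
$a{\left(l \right)} = - \frac{193}{48} - l$
$\frac{-2168 + 38505}{a{\left(62 \right)} + L{\left(175,-79 \right)}} = \frac{-2168 + 38505}{\left(- \frac{193}{48} - 62\right) + 175} = \frac{36337}{\left(- \frac{193}{48} - 62\right) + 175} = \frac{36337}{- \frac{3169}{48} + 175} = \frac{36337}{\frac{5231}{48}} = 36337 \cdot \frac{48}{5231} = \frac{1744176}{5231}$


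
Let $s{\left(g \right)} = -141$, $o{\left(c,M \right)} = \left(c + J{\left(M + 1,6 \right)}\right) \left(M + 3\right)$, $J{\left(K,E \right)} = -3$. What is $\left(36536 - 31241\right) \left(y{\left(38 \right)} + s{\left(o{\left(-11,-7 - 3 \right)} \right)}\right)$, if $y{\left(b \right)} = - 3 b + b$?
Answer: $-1149015$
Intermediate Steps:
$y{\left(b \right)} = - 2 b$
$o{\left(c,M \right)} = \left(-3 + c\right) \left(3 + M\right)$ ($o{\left(c,M \right)} = \left(c - 3\right) \left(M + 3\right) = \left(-3 + c\right) \left(3 + M\right)$)
$\left(36536 - 31241\right) \left(y{\left(38 \right)} + s{\left(o{\left(-11,-7 - 3 \right)} \right)}\right) = \left(36536 - 31241\right) \left(\left(-2\right) 38 - 141\right) = 5295 \left(-76 - 141\right) = 5295 \left(-217\right) = -1149015$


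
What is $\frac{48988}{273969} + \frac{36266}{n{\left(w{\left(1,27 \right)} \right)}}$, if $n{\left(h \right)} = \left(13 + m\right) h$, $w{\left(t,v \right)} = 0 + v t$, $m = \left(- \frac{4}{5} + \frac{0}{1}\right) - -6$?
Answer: $\frac{1844413418}{24931179} \approx 73.98$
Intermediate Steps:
$m = \frac{26}{5}$ ($m = \left(\left(-4\right) \frac{1}{5} + 0 \cdot 1\right) + 6 = \left(- \frac{4}{5} + 0\right) + 6 = - \frac{4}{5} + 6 = \frac{26}{5} \approx 5.2$)
$w{\left(t,v \right)} = t v$ ($w{\left(t,v \right)} = 0 + t v = t v$)
$n{\left(h \right)} = \frac{91 h}{5}$ ($n{\left(h \right)} = \left(13 + \frac{26}{5}\right) h = \frac{91 h}{5}$)
$\frac{48988}{273969} + \frac{36266}{n{\left(w{\left(1,27 \right)} \right)}} = \frac{48988}{273969} + \frac{36266}{\frac{91}{5} \cdot 1 \cdot 27} = 48988 \cdot \frac{1}{273969} + \frac{36266}{\frac{91}{5} \cdot 27} = \frac{48988}{273969} + \frac{36266}{\frac{2457}{5}} = \frac{48988}{273969} + 36266 \cdot \frac{5}{2457} = \frac{48988}{273969} + \frac{181330}{2457} = \frac{1844413418}{24931179}$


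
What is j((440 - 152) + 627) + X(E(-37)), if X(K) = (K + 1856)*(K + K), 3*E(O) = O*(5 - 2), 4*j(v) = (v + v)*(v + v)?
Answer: 702619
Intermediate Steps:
j(v) = v**2 (j(v) = ((v + v)*(v + v))/4 = ((2*v)*(2*v))/4 = (4*v**2)/4 = v**2)
E(O) = O (E(O) = (O*(5 - 2))/3 = (O*3)/3 = (3*O)/3 = O)
X(K) = 2*K*(1856 + K) (X(K) = (1856 + K)*(2*K) = 2*K*(1856 + K))
j((440 - 152) + 627) + X(E(-37)) = ((440 - 152) + 627)**2 + 2*(-37)*(1856 - 37) = (288 + 627)**2 + 2*(-37)*1819 = 915**2 - 134606 = 837225 - 134606 = 702619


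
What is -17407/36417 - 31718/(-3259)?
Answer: 1098344993/118683003 ≈ 9.2544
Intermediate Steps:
-17407/36417 - 31718/(-3259) = -17407*1/36417 - 31718*(-1/3259) = -17407/36417 + 31718/3259 = 1098344993/118683003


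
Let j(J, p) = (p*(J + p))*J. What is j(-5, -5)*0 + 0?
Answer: 0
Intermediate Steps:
j(J, p) = J*p*(J + p)
j(-5, -5)*0 + 0 = -5*(-5)*(-5 - 5)*0 + 0 = -5*(-5)*(-10)*0 + 0 = -250*0 + 0 = 0 + 0 = 0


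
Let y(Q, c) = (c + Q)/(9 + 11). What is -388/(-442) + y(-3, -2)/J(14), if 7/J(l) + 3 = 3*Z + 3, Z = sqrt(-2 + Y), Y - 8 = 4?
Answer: 194/221 - 3*sqrt(10)/28 ≈ 0.53901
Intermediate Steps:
Y = 12 (Y = 8 + 4 = 12)
y(Q, c) = Q/20 + c/20 (y(Q, c) = (Q + c)/20 = (Q + c)*(1/20) = Q/20 + c/20)
Z = sqrt(10) (Z = sqrt(-2 + 12) = sqrt(10) ≈ 3.1623)
J(l) = 7*sqrt(10)/30 (J(l) = 7/(-3 + (3*sqrt(10) + 3)) = 7/(-3 + (3 + 3*sqrt(10))) = 7/((3*sqrt(10))) = 7*(sqrt(10)/30) = 7*sqrt(10)/30)
-388/(-442) + y(-3, -2)/J(14) = -388/(-442) + ((1/20)*(-3) + (1/20)*(-2))/((7*sqrt(10)/30)) = -388*(-1/442) + (-3/20 - 1/10)*(3*sqrt(10)/7) = 194/221 - 3*sqrt(10)/28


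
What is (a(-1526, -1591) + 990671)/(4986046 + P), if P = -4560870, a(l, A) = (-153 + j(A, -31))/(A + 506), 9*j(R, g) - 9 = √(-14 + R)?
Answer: 1074878187/461315960 - I*√1605/4151843640 ≈ 2.33 - 9.6493e-9*I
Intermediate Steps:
j(R, g) = 1 + √(-14 + R)/9
a(l, A) = (-152 + √(-14 + A)/9)/(506 + A) (a(l, A) = (-153 + (1 + √(-14 + A)/9))/(A + 506) = (-152 + √(-14 + A)/9)/(506 + A))
(a(-1526, -1591) + 990671)/(4986046 + P) = ((-1368 + √(-14 - 1591))/(9*(506 - 1591)) + 990671)/(4986046 - 4560870) = ((⅑)*(-1368 + √(-1605))/(-1085) + 990671)/425176 = ((⅑)*(-1/1085)*(-1368 + I*√1605) + 990671)*(1/425176) = ((152/1085 - I*√1605/9765) + 990671)*(1/425176) = (1074878187/1085 - I*√1605/9765)*(1/425176) = 1074878187/461315960 - I*√1605/4151843640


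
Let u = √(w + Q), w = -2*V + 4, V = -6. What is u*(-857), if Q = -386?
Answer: -857*I*√370 ≈ -16485.0*I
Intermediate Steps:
w = 16 (w = -2*(-6) + 4 = 12 + 4 = 16)
u = I*√370 (u = √(16 - 386) = √(-370) = I*√370 ≈ 19.235*I)
u*(-857) = (I*√370)*(-857) = -857*I*√370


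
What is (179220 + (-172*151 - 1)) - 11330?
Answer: 141917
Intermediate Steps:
(179220 + (-172*151 - 1)) - 11330 = (179220 + (-25972 - 1)) - 11330 = (179220 - 25973) - 11330 = 153247 - 11330 = 141917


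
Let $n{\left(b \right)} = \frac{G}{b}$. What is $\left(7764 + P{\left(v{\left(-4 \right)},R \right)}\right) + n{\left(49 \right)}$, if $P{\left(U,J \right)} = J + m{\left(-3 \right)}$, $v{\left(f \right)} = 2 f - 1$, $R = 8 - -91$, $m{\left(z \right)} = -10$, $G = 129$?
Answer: $\frac{384926}{49} \approx 7855.6$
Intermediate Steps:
$n{\left(b \right)} = \frac{129}{b}$
$R = 99$ ($R = 8 + 91 = 99$)
$v{\left(f \right)} = -1 + 2 f$
$P{\left(U,J \right)} = -10 + J$ ($P{\left(U,J \right)} = J - 10 = -10 + J$)
$\left(7764 + P{\left(v{\left(-4 \right)},R \right)}\right) + n{\left(49 \right)} = \left(7764 + \left(-10 + 99\right)\right) + \frac{129}{49} = \left(7764 + 89\right) + 129 \cdot \frac{1}{49} = 7853 + \frac{129}{49} = \frac{384926}{49}$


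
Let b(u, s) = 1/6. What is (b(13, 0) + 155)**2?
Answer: 866761/36 ≈ 24077.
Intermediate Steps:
b(u, s) = 1/6
(b(13, 0) + 155)**2 = (1/6 + 155)**2 = (931/6)**2 = 866761/36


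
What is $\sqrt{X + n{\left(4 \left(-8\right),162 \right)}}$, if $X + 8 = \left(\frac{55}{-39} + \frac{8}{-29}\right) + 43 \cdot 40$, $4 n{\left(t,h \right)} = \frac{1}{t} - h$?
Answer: $\frac{23 \sqrt{1033654830}}{18096} \approx 40.863$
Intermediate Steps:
$n{\left(t,h \right)} = - \frac{h}{4} + \frac{1}{4 t}$ ($n{\left(t,h \right)} = \frac{\frac{1}{t} - h}{4} = - \frac{h}{4} + \frac{1}{4 t}$)
$X = \frac{1934365}{1131}$ ($X = -8 + \left(\left(\frac{55}{-39} + \frac{8}{-29}\right) + 43 \cdot 40\right) = -8 + \left(\left(55 \left(- \frac{1}{39}\right) + 8 \left(- \frac{1}{29}\right)\right) + 1720\right) = -8 + \left(\left(- \frac{55}{39} - \frac{8}{29}\right) + 1720\right) = -8 + \left(- \frac{1907}{1131} + 1720\right) = -8 + \frac{1943413}{1131} = \frac{1934365}{1131} \approx 1710.3$)
$\sqrt{X + n{\left(4 \left(-8\right),162 \right)}} = \sqrt{\frac{1934365}{1131} + \frac{1 - 162 \cdot 4 \left(-8\right)}{4 \cdot 4 \left(-8\right)}} = \sqrt{\frac{1934365}{1131} + \frac{1 - 162 \left(-32\right)}{4 \left(-32\right)}} = \sqrt{\frac{1934365}{1131} + \frac{1}{4} \left(- \frac{1}{32}\right) \left(1 + 5184\right)} = \sqrt{\frac{1934365}{1131} + \frac{1}{4} \left(- \frac{1}{32}\right) 5185} = \sqrt{\frac{1934365}{1131} - \frac{5185}{128}} = \sqrt{\frac{241734485}{144768}} = \frac{23 \sqrt{1033654830}}{18096}$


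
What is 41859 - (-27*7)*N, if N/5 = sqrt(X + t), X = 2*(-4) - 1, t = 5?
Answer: 41859 + 1890*I ≈ 41859.0 + 1890.0*I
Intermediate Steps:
X = -9 (X = -8 - 1 = -9)
N = 10*I (N = 5*sqrt(-9 + 5) = 5*sqrt(-4) = 5*(2*I) = 10*I ≈ 10.0*I)
41859 - (-27*7)*N = 41859 - (-27*7)*10*I = 41859 - (-189)*10*I = 41859 - (-1890)*I = 41859 + 1890*I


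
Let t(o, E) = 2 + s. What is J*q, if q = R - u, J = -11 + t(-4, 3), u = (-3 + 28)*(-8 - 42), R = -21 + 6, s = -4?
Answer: -16055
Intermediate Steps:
R = -15
t(o, E) = -2 (t(o, E) = 2 - 4 = -2)
u = -1250 (u = 25*(-50) = -1250)
J = -13 (J = -11 - 2 = -13)
q = 1235 (q = -15 - 1*(-1250) = -15 + 1250 = 1235)
J*q = -13*1235 = -16055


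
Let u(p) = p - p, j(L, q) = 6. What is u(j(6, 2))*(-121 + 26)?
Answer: 0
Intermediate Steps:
u(p) = 0
u(j(6, 2))*(-121 + 26) = 0*(-121 + 26) = 0*(-95) = 0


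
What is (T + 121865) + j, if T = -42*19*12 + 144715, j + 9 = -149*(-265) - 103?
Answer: 296377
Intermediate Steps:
j = 39373 (j = -9 + (-149*(-265) - 103) = -9 + (39485 - 103) = -9 + 39382 = 39373)
T = 135139 (T = -798*12 + 144715 = -9576 + 144715 = 135139)
(T + 121865) + j = (135139 + 121865) + 39373 = 257004 + 39373 = 296377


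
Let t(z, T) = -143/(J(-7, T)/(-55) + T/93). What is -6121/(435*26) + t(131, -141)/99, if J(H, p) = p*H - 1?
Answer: -525189763/1124813430 ≈ -0.46691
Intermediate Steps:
J(H, p) = -1 + H*p (J(H, p) = H*p - 1 = -1 + H*p)
t(z, T) = -143/(1/55 + 706*T/5115) (t(z, T) = -143/((-1 - 7*T)/(-55) + T/93) = -143/((-1 - 7*T)*(-1/55) + T*(1/93)) = -143/((1/55 + 7*T/55) + T/93) = -143/(1/55 + 706*T/5115))
-6121/(435*26) + t(131, -141)/99 = -6121/(435*26) - 731445/(93 + 706*(-141))/99 = -6121/11310 - 731445/(93 - 99546)*(1/99) = -6121*1/11310 - 731445/(-99453)*(1/99) = -6121/11310 - 731445*(-1/99453)*(1/99) = -6121/11310 + (243815/33151)*(1/99) = -6121/11310 + 22165/298359 = -525189763/1124813430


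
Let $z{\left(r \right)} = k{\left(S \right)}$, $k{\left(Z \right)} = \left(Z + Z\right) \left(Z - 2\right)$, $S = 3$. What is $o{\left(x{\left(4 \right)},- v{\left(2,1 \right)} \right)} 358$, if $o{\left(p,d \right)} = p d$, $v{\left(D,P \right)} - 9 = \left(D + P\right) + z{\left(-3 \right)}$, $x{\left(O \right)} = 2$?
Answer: $-12888$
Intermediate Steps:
$k{\left(Z \right)} = 2 Z \left(-2 + Z\right)$
$z{\left(r \right)} = 6$ ($z{\left(r \right)} = 2 \cdot 3 \left(-2 + 3\right) = 2 \cdot 3 \cdot 1 = 6$)
$v{\left(D,P \right)} = 15 + D + P$ ($v{\left(D,P \right)} = 9 + \left(\left(D + P\right) + 6\right) = 9 + \left(6 + D + P\right) = 15 + D + P$)
$o{\left(p,d \right)} = d p$
$o{\left(x{\left(4 \right)},- v{\left(2,1 \right)} \right)} 358 = - (15 + 2 + 1) 2 \cdot 358 = \left(-1\right) 18 \cdot 2 \cdot 358 = \left(-18\right) 2 \cdot 358 = \left(-36\right) 358 = -12888$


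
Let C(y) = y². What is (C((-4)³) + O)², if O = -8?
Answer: 16711744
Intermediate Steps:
(C((-4)³) + O)² = (((-4)³)² - 8)² = ((-64)² - 8)² = (4096 - 8)² = 4088² = 16711744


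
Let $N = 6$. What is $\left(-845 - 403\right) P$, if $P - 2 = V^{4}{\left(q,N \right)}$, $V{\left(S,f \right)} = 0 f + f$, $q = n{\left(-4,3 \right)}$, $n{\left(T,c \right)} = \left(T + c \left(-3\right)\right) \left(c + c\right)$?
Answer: $-1619904$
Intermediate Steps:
$n{\left(T,c \right)} = 2 c \left(T - 3 c\right)$ ($n{\left(T,c \right)} = \left(T - 3 c\right) 2 c = 2 c \left(T - 3 c\right)$)
$q = -78$ ($q = 2 \cdot 3 \left(-4 - 9\right) = 2 \cdot 3 \left(-13\right) = -78$)
$V{\left(S,f \right)} = f$ ($V{\left(S,f \right)} = 0 + f = f$)
$P = 1298$ ($P = 2 + 6^{4} = 2 + 1296 = 1298$)
$\left(-845 - 403\right) P = \left(-845 - 403\right) 1298 = \left(-1248\right) 1298 = -1619904$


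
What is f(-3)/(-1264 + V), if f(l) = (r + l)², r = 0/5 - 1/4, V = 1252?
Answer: -169/192 ≈ -0.88021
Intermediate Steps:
r = -¼ (r = 0*(⅕) - 1*¼ = 0 - ¼ = -¼ ≈ -0.25000)
f(l) = (-¼ + l)²
f(-3)/(-1264 + V) = ((-1 + 4*(-3))²/16)/(-1264 + 1252) = ((-1 - 12)²/16)/(-12) = -(-13)²/192 = -169/192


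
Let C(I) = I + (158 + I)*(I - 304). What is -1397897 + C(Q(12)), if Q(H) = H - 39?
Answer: -1441285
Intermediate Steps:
Q(H) = -39 + H
C(I) = I + (-304 + I)*(158 + I) (C(I) = I + (158 + I)*(-304 + I) = I + (-304 + I)*(158 + I))
-1397897 + C(Q(12)) = -1397897 + (-48032 + (-39 + 12)² - 145*(-39 + 12)) = -1397897 + (-48032 + (-27)² - 145*(-27)) = -1397897 + (-48032 + 729 + 3915) = -1397897 - 43388 = -1441285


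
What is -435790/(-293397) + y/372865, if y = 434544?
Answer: 289984744318/109397472405 ≈ 2.6507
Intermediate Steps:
-435790/(-293397) + y/372865 = -435790/(-293397) + 434544/372865 = -435790*(-1/293397) + 434544*(1/372865) = 435790/293397 + 434544/372865 = 289984744318/109397472405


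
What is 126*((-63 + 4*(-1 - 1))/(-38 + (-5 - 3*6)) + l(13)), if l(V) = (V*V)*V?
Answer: 16895088/61 ≈ 2.7697e+5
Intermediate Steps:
l(V) = V**3 (l(V) = V**2*V = V**3)
126*((-63 + 4*(-1 - 1))/(-38 + (-5 - 3*6)) + l(13)) = 126*((-63 + 4*(-1 - 1))/(-38 + (-5 - 3*6)) + 13**3) = 126*((-63 + 4*(-2))/(-38 + (-5 - 18)) + 2197) = 126*((-63 - 8)/(-38 - 23) + 2197) = 126*(-71/(-61) + 2197) = 126*(-71*(-1/61) + 2197) = 126*(71/61 + 2197) = 126*(134088/61) = 16895088/61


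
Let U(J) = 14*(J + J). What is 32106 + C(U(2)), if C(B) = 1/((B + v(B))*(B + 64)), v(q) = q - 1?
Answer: 427651921/13320 ≈ 32106.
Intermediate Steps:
v(q) = -1 + q
U(J) = 28*J (U(J) = 14*(2*J) = 28*J)
C(B) = 1/((-1 + 2*B)*(64 + B)) (C(B) = 1/((B + (-1 + B))*(B + 64)) = 1/((-1 + 2*B)*(64 + B)))
32106 + C(U(2)) = 32106 + 1/(-64 + 2*(28*2)² + 127*(28*2)) = 32106 + 1/(-64 + 2*56² + 127*56) = 32106 + 1/(-64 + 2*3136 + 7112) = 32106 + 1/(-64 + 6272 + 7112) = 32106 + 1/13320 = 427651921/13320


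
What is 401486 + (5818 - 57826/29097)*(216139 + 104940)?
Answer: 54347406011222/29097 ≈ 1.8678e+9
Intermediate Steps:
401486 + (5818 - 57826/29097)*(216139 + 104940) = 401486 + (5818 - 57826*1/29097)*321079 = 401486 + (5818 - 57826/29097)*321079 = 401486 + (169228520/29097)*321079 = 401486 + 54335723973080/29097 = 54347406011222/29097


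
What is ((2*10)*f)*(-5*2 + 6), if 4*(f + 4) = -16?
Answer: 640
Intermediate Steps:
f = -8 (f = -4 + (¼)*(-16) = -4 - 4 = -8)
((2*10)*f)*(-5*2 + 6) = ((2*10)*(-8))*(-5*2 + 6) = (20*(-8))*(-10 + 6) = -160*(-4) = 640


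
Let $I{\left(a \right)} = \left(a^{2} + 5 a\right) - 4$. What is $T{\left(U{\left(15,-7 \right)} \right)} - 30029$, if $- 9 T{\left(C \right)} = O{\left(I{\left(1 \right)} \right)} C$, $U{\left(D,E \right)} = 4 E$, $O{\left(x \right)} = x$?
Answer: $- \frac{270205}{9} \approx -30023.0$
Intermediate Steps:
$I{\left(a \right)} = -4 + a^{2} + 5 a$
$T{\left(C \right)} = - \frac{2 C}{9}$ ($T{\left(C \right)} = - \frac{\left(-4 + 1^{2} + 5 \cdot 1\right) C}{9} = - \frac{\left(-4 + 1 + 5\right) C}{9} = - \frac{2 C}{9}$)
$T{\left(U{\left(15,-7 \right)} \right)} - 30029 = - \frac{2 \cdot 4 \left(-7\right)}{9} - 30029 = \left(- \frac{2}{9}\right) \left(-28\right) - 30029 = \frac{56}{9} - 30029 = - \frac{270205}{9}$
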